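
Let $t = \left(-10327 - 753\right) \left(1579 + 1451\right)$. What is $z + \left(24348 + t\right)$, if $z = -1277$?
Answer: $-33549329$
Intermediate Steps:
$t = -33572400$ ($t = \left(-11080\right) 3030 = -33572400$)
$z + \left(24348 + t\right) = -1277 + \left(24348 - 33572400\right) = -1277 - 33548052 = -33549329$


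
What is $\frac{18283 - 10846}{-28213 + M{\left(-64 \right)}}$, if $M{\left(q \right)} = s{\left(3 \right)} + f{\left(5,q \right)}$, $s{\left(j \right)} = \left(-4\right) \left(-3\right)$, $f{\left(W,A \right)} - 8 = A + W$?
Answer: $- \frac{7437}{28252} \approx -0.26324$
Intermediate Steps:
$f{\left(W,A \right)} = 8 + A + W$ ($f{\left(W,A \right)} = 8 + \left(A + W\right) = 8 + A + W$)
$s{\left(j \right)} = 12$
$M{\left(q \right)} = 25 + q$ ($M{\left(q \right)} = 12 + \left(8 + q + 5\right) = 12 + \left(13 + q\right) = 25 + q$)
$\frac{18283 - 10846}{-28213 + M{\left(-64 \right)}} = \frac{18283 - 10846}{-28213 + \left(25 - 64\right)} = \frac{7437}{-28213 - 39} = \frac{7437}{-28252} = 7437 \left(- \frac{1}{28252}\right) = - \frac{7437}{28252}$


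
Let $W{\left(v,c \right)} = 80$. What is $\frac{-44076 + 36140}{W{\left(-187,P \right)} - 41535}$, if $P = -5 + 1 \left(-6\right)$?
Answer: $\frac{7936}{41455} \approx 0.19144$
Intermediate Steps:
$P = -11$ ($P = -5 - 6 = -11$)
$\frac{-44076 + 36140}{W{\left(-187,P \right)} - 41535} = \frac{-44076 + 36140}{80 - 41535} = - \frac{7936}{-41455} = \left(-7936\right) \left(- \frac{1}{41455}\right) = \frac{7936}{41455}$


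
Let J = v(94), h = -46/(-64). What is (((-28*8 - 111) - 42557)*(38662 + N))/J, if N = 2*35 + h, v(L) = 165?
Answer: -402745157/40 ≈ -1.0069e+7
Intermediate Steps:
h = 23/32 (h = -46*(-1/64) = 23/32 ≈ 0.71875)
N = 2263/32 (N = 2*35 + 23/32 = 70 + 23/32 = 2263/32 ≈ 70.719)
J = 165
(((-28*8 - 111) - 42557)*(38662 + N))/J = (((-28*8 - 111) - 42557)*(38662 + 2263/32))/165 = (((-224 - 111) - 42557)*(1239447/32))*(1/165) = ((-335 - 42557)*(1239447/32))*(1/165) = -42892*1239447/32*(1/165) = -13290590181/8*1/165 = -402745157/40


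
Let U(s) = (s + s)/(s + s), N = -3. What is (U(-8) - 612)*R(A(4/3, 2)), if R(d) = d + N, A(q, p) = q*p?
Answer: 611/3 ≈ 203.67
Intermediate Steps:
A(q, p) = p*q
R(d) = -3 + d (R(d) = d - 3 = -3 + d)
U(s) = 1 (U(s) = (2*s)/((2*s)) = (2*s)*(1/(2*s)) = 1)
(U(-8) - 612)*R(A(4/3, 2)) = (1 - 612)*(-3 + 2*(4/3)) = -611*(-3 + 2*(4*(⅓))) = -611*(-3 + 2*(4/3)) = -611*(-3 + 8/3) = -611*(-⅓) = 611/3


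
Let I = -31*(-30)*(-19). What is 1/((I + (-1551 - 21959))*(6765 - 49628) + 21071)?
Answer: 1/1765119411 ≈ 5.6653e-10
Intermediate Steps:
I = -17670 (I = 930*(-19) = -17670)
1/((I + (-1551 - 21959))*(6765 - 49628) + 21071) = 1/((-17670 + (-1551 - 21959))*(6765 - 49628) + 21071) = 1/((-17670 - 23510)*(-42863) + 21071) = 1/(-41180*(-42863) + 21071) = 1/(1765098340 + 21071) = 1/1765119411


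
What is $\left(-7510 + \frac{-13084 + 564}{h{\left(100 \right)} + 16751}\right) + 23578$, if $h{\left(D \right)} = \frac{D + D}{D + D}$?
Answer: $\frac{33644827}{2094} \approx 16067.0$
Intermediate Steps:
$h{\left(D \right)} = 1$ ($h{\left(D \right)} = \frac{2 D}{2 D} = 2 D \frac{1}{2 D} = 1$)
$\left(-7510 + \frac{-13084 + 564}{h{\left(100 \right)} + 16751}\right) + 23578 = \left(-7510 + \frac{-13084 + 564}{1 + 16751}\right) + 23578 = \left(-7510 - \frac{12520}{16752}\right) + 23578 = \left(-7510 - \frac{1565}{2094}\right) + 23578 = - \frac{15727505}{2094} + 23578 = \frac{33644827}{2094}$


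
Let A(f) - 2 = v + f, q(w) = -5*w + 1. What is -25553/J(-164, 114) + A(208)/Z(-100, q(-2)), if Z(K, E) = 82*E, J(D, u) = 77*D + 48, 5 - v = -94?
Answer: 13468013/5673580 ≈ 2.3738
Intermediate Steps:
v = 99 (v = 5 - 1*(-94) = 5 + 94 = 99)
J(D, u) = 48 + 77*D
q(w) = 1 - 5*w
A(f) = 101 + f (A(f) = 2 + (99 + f) = 101 + f)
-25553/J(-164, 114) + A(208)/Z(-100, q(-2)) = -25553/(48 + 77*(-164)) + (101 + 208)/((82*(1 - 5*(-2)))) = -25553/(48 - 12628) + 309/((82*(1 + 10))) = -25553/(-12580) + 309/((82*11)) = -25553*(-1/12580) + 309/902 = 25553/12580 + 309*(1/902) = 25553/12580 + 309/902 = 13468013/5673580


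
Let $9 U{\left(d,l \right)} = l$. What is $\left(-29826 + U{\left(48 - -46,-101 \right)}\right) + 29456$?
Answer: $- \frac{3431}{9} \approx -381.22$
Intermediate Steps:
$U{\left(d,l \right)} = \frac{l}{9}$
$\left(-29826 + U{\left(48 - -46,-101 \right)}\right) + 29456 = \left(-29826 + \frac{1}{9} \left(-101\right)\right) + 29456 = \left(-29826 - \frac{101}{9}\right) + 29456 = - \frac{268535}{9} + 29456 = - \frac{3431}{9}$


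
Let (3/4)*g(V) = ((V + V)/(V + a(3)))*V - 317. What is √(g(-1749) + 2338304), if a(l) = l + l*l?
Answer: 22*√1616072955/579 ≈ 1527.5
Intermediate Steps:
a(l) = l + l²
g(V) = -1268/3 + 8*V²/(3*(12 + V)) (g(V) = 4*(((V + V)/(V + 3*(1 + 3)))*V - 317)/3 = 4*(((2*V)/(V + 3*4))*V - 317)/3 = 4*(((2*V)/(V + 12))*V - 317)/3 = 4*(((2*V)/(12 + V))*V - 317)/3 = 4*((2*V/(12 + V))*V - 317)/3 = 4*(2*V²/(12 + V) - 317)/3 = 4*(-317 + 2*V²/(12 + V))/3 = -1268/3 + 8*V²/(3*(12 + V)))
√(g(-1749) + 2338304) = √(4*(-3804 - 317*(-1749) + 2*(-1749)²)/(3*(12 - 1749)) + 2338304) = √((4/3)*(-3804 + 554433 + 2*3059001)/(-1737) + 2338304) = √((4/3)*(-1/1737)*(-3804 + 554433 + 6118002) + 2338304) = √((4/3)*(-1/1737)*6668631 + 2338304) = √(-2963836/579 + 2338304) = √(1350914180/579) = 22*√1616072955/579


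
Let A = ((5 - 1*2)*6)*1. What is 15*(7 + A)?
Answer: 375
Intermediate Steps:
A = 18 (A = ((5 - 2)*6)*1 = (3*6)*1 = 18*1 = 18)
15*(7 + A) = 15*(7 + 18) = 15*25 = 375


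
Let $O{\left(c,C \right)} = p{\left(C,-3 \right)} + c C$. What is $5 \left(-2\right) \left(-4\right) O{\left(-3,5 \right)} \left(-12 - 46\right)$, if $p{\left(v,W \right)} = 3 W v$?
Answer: $139200$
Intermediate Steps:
$p{\left(v,W \right)} = 3 W v$
$O{\left(c,C \right)} = - 9 C + C c$ ($O{\left(c,C \right)} = 3 \left(-3\right) C + c C = - 9 C + C c$)
$5 \left(-2\right) \left(-4\right) O{\left(-3,5 \right)} \left(-12 - 46\right) = 5 \left(-2\right) \left(-4\right) 5 \left(-9 - 3\right) \left(-12 - 46\right) = \left(-10\right) \left(-4\right) 5 \left(-12\right) \left(-58\right) = 40 \left(-60\right) \left(-58\right) = \left(-2400\right) \left(-58\right) = 139200$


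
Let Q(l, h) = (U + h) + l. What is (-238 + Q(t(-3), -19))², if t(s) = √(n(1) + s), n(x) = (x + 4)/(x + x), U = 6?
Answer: (502 - I*√2)²/4 ≈ 63001.0 - 354.97*I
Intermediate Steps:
n(x) = (4 + x)/(2*x) (n(x) = (4 + x)/((2*x)) = (4 + x)*(1/(2*x)) = (4 + x)/(2*x))
t(s) = √(5/2 + s) (t(s) = √((½)*(4 + 1)/1 + s) = √((½)*1*5 + s) = √(5/2 + s))
Q(l, h) = 6 + h + l (Q(l, h) = (6 + h) + l = 6 + h + l)
(-238 + Q(t(-3), -19))² = (-238 + (6 - 19 + √(10 + 4*(-3))/2))² = (-238 + (6 - 19 + √(10 - 12)/2))² = (-238 + (6 - 19 + √(-2)/2))² = (-238 + (6 - 19 + (I*√2)/2))² = (-238 + (6 - 19 + I*√2/2))² = (-238 + (-13 + I*√2/2))² = (-251 + I*√2/2)²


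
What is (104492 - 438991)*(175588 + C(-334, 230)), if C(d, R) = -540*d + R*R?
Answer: -136759247152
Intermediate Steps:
C(d, R) = R**2 - 540*d (C(d, R) = -540*d + R**2 = R**2 - 540*d)
(104492 - 438991)*(175588 + C(-334, 230)) = (104492 - 438991)*(175588 + (230**2 - 540*(-334))) = -334499*(175588 + (52900 + 180360)) = -334499*(175588 + 233260) = -334499*408848 = -136759247152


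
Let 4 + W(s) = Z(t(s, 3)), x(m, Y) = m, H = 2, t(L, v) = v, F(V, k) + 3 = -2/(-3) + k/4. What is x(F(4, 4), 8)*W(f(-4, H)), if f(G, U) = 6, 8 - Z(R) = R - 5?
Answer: -8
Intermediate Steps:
F(V, k) = -7/3 + k/4 (F(V, k) = -3 + (-2/(-3) + k/4) = -3 + (-2*(-⅓) + k*(¼)) = -3 + (⅔ + k/4) = -7/3 + k/4)
Z(R) = 13 - R (Z(R) = 8 - (R - 5) = 8 - (-5 + R) = 8 + (5 - R) = 13 - R)
W(s) = 6 (W(s) = -4 + (13 - 1*3) = -4 + (13 - 3) = -4 + 10 = 6)
x(F(4, 4), 8)*W(f(-4, H)) = (-7/3 + (¼)*4)*6 = (-7/3 + 1)*6 = -4/3*6 = -8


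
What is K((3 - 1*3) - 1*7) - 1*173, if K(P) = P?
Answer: -180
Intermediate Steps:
K((3 - 1*3) - 1*7) - 1*173 = ((3 - 1*3) - 1*7) - 1*173 = ((3 - 3) - 7) - 173 = (0 - 7) - 173 = -7 - 173 = -180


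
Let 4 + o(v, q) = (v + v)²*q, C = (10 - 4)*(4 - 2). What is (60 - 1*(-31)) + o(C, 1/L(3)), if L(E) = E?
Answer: 279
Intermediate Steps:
C = 12 (C = 6*2 = 12)
o(v, q) = -4 + 4*q*v² (o(v, q) = -4 + (v + v)²*q = -4 + (2*v)²*q = -4 + (4*v²)*q = -4 + 4*q*v²)
(60 - 1*(-31)) + o(C, 1/L(3)) = (60 - 1*(-31)) + (-4 + 4*12²/3) = (60 + 31) + (-4 + 4*(⅓)*144) = 91 + (-4 + 192) = 91 + 188 = 279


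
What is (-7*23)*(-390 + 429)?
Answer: -6279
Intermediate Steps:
(-7*23)*(-390 + 429) = -161*39 = -6279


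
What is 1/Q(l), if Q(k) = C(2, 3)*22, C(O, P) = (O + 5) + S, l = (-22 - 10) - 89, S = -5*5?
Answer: -1/396 ≈ -0.0025253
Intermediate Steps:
S = -25
l = -121 (l = -32 - 89 = -121)
C(O, P) = -20 + O (C(O, P) = (O + 5) - 25 = (5 + O) - 25 = -20 + O)
Q(k) = -396 (Q(k) = (-20 + 2)*22 = -18*22 = -396)
1/Q(l) = 1/(-396) = -1/396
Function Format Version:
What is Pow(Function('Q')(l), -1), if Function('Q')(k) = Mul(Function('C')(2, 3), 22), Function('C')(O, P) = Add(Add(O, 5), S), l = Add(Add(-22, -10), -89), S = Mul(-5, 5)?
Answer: Rational(-1, 396) ≈ -0.0025253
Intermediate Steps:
S = -25
l = -121 (l = Add(-32, -89) = -121)
Function('C')(O, P) = Add(-20, O) (Function('C')(O, P) = Add(Add(O, 5), -25) = Add(Add(5, O), -25) = Add(-20, O))
Function('Q')(k) = -396 (Function('Q')(k) = Mul(Add(-20, 2), 22) = Mul(-18, 22) = -396)
Pow(Function('Q')(l), -1) = Pow(-396, -1) = Rational(-1, 396)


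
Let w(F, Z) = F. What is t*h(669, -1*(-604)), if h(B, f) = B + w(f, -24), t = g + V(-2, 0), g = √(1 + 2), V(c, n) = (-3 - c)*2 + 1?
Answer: -1273 + 1273*√3 ≈ 931.90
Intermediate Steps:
V(c, n) = -5 - 2*c (V(c, n) = (-6 - 2*c) + 1 = -5 - 2*c)
g = √3 ≈ 1.7320
t = -1 + √3 (t = √3 + (-5 - 2*(-2)) = √3 + (-5 + 4) = √3 - 1 = -1 + √3 ≈ 0.73205)
h(B, f) = B + f
t*h(669, -1*(-604)) = (-1 + √3)*(669 - 1*(-604)) = (-1 + √3)*(669 + 604) = (-1 + √3)*1273 = -1273 + 1273*√3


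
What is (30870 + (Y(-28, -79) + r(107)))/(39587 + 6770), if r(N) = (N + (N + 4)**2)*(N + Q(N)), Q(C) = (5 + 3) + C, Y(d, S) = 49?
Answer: 2789935/46357 ≈ 60.184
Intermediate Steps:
Q(C) = 8 + C
r(N) = (8 + 2*N)*(N + (4 + N)**2) (r(N) = (N + (N + 4)**2)*(N + (8 + N)) = (N + (4 + N)**2)*(8 + 2*N) = (8 + 2*N)*(N + (4 + N)**2))
(30870 + (Y(-28, -79) + r(107)))/(39587 + 6770) = (30870 + (49 + (128 + 2*107**3 + 26*107**2 + 104*107)))/(39587 + 6770) = (30870 + (49 + (128 + 2*1225043 + 26*11449 + 11128)))/46357 = (30870 + (49 + (128 + 2450086 + 297674 + 11128)))*(1/46357) = (30870 + (49 + 2759016))*(1/46357) = (30870 + 2759065)*(1/46357) = 2789935*(1/46357) = 2789935/46357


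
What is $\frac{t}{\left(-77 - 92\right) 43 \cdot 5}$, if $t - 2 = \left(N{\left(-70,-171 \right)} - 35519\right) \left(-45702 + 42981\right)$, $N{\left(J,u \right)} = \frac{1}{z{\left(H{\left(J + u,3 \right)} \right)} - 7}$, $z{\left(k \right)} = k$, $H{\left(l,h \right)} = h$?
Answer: $- \frac{77318305}{29068} \approx -2659.9$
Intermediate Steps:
$N{\left(J,u \right)} = - \frac{1}{4}$ ($N{\left(J,u \right)} = \frac{1}{3 - 7} = \frac{1}{-4} = - \frac{1}{4}$)
$t = \frac{386591525}{4}$ ($t = 2 + \left(- \frac{1}{4} - 35519\right) \left(-45702 + 42981\right) = 2 - - \frac{386591517}{4} = 2 + \frac{386591517}{4} = \frac{386591525}{4} \approx 9.6648 \cdot 10^{7}$)
$\frac{t}{\left(-77 - 92\right) 43 \cdot 5} = \frac{386591525}{4 \left(-77 - 92\right) 43 \cdot 5} = \frac{386591525}{4 \left(-169\right) 43 \cdot 5} = \frac{386591525}{4 \left(\left(-7267\right) 5\right)} = \frac{386591525}{4 \left(-36335\right)} = \frac{386591525}{4} \left(- \frac{1}{36335}\right) = - \frac{77318305}{29068}$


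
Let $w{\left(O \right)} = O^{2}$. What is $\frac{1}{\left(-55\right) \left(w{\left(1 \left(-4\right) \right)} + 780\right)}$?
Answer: $- \frac{1}{43780} \approx -2.2841 \cdot 10^{-5}$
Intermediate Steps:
$\frac{1}{\left(-55\right) \left(w{\left(1 \left(-4\right) \right)} + 780\right)} = \frac{1}{\left(-55\right) \left(\left(1 \left(-4\right)\right)^{2} + 780\right)} = - \frac{1}{55 \left(\left(-4\right)^{2} + 780\right)} = - \frac{1}{55 \left(16 + 780\right)} = - \frac{1}{55 \cdot 796} = \left(- \frac{1}{55}\right) \frac{1}{796} = - \frac{1}{43780}$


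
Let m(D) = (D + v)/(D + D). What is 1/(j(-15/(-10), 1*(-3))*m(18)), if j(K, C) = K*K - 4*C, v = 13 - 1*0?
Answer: 48/589 ≈ 0.081494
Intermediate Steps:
v = 13 (v = 13 + 0 = 13)
j(K, C) = K**2 - 4*C
m(D) = (13 + D)/(2*D) (m(D) = (D + 13)/(D + D) = (13 + D)/((2*D)) = (13 + D)*(1/(2*D)) = (13 + D)/(2*D))
1/(j(-15/(-10), 1*(-3))*m(18)) = 1/(((-15/(-10))**2 - 4*(-3))*(((1/2)*(13 + 18)/18))) = 1/(((-15*(-1/10))**2 - 4*(-3))*(((1/2)*(1/18)*31))) = 1/(((3/2)**2 + 12)*(31/36)) = (36/31)/(9/4 + 12) = (36/31)/(57/4) = (4/57)*(36/31) = 48/589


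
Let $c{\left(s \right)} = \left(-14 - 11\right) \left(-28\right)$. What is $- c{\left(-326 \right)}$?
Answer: $-700$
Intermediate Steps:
$c{\left(s \right)} = 700$ ($c{\left(s \right)} = \left(-25\right) \left(-28\right) = 700$)
$- c{\left(-326 \right)} = \left(-1\right) 700 = -700$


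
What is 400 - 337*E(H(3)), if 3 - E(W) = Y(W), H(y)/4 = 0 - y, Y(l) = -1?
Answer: -948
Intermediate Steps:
H(y) = -4*y (H(y) = 4*(0 - y) = 4*(-y) = -4*y)
E(W) = 4 (E(W) = 3 - 1*(-1) = 3 + 1 = 4)
400 - 337*E(H(3)) = 400 - 337*4 = 400 - 1348 = -948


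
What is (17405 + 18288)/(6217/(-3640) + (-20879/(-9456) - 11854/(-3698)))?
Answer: 283948006065360/29478831859 ≈ 9632.3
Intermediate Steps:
(17405 + 18288)/(6217/(-3640) + (-20879/(-9456) - 11854/(-3698))) = 35693/(6217*(-1/3640) + (-20879*(-1/9456) - 11854*(-1/3698))) = 35693/(-6217/3640 + (20879/9456 + 5927/1849)) = 35693/(-6217/3640 + 94650983/17484144) = 35693/(29478831859/7955285520) = 35693*(7955285520/29478831859) = 283948006065360/29478831859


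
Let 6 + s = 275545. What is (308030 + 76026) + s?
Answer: 659595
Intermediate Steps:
s = 275539 (s = -6 + 275545 = 275539)
(308030 + 76026) + s = (308030 + 76026) + 275539 = 384056 + 275539 = 659595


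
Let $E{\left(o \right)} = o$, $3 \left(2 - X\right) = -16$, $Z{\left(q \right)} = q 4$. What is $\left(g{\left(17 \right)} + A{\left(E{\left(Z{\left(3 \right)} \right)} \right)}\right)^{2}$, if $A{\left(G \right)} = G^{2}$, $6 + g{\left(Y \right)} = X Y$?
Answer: $\frac{620944}{9} \approx 68994.0$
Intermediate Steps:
$Z{\left(q \right)} = 4 q$
$X = \frac{22}{3}$ ($X = 2 - - \frac{16}{3} = 2 + \frac{16}{3} = \frac{22}{3} \approx 7.3333$)
$g{\left(Y \right)} = -6 + \frac{22 Y}{3}$
$\left(g{\left(17 \right)} + A{\left(E{\left(Z{\left(3 \right)} \right)} \right)}\right)^{2} = \left(\left(-6 + \frac{22}{3} \cdot 17\right) + \left(4 \cdot 3\right)^{2}\right)^{2} = \left(\left(-6 + \frac{374}{3}\right) + 12^{2}\right)^{2} = \left(\frac{356}{3} + 144\right)^{2} = \left(\frac{788}{3}\right)^{2} = \frac{620944}{9}$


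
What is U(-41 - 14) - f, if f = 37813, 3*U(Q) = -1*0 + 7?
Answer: -113432/3 ≈ -37811.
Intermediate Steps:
U(Q) = 7/3 (U(Q) = (-1*0 + 7)/3 = (0 + 7)/3 = (⅓)*7 = 7/3)
U(-41 - 14) - f = 7/3 - 1*37813 = 7/3 - 37813 = -113432/3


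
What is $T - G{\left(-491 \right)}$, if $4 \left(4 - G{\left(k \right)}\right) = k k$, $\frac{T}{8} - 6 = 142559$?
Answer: $\frac{4803145}{4} \approx 1.2008 \cdot 10^{6}$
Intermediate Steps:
$T = 1140520$ ($T = 48 + 8 \cdot 142559 = 48 + 1140472 = 1140520$)
$G{\left(k \right)} = 4 - \frac{k^{2}}{4}$ ($G{\left(k \right)} = 4 - \frac{k k}{4} = 4 - \frac{k^{2}}{4}$)
$T - G{\left(-491 \right)} = 1140520 - \left(4 - \frac{\left(-491\right)^{2}}{4}\right) = 1140520 - \left(4 - \frac{241081}{4}\right) = 1140520 - - \frac{241065}{4} = 1140520 + \frac{241065}{4} = \frac{4803145}{4}$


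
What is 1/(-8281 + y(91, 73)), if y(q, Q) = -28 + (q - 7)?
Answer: -1/8225 ≈ -0.00012158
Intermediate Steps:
y(q, Q) = -35 + q (y(q, Q) = -28 + (-7 + q) = -35 + q)
1/(-8281 + y(91, 73)) = 1/(-8281 + (-35 + 91)) = 1/(-8281 + 56) = 1/(-8225) = -1/8225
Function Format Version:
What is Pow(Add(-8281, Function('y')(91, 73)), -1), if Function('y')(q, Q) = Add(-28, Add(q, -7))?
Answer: Rational(-1, 8225) ≈ -0.00012158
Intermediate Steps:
Function('y')(q, Q) = Add(-35, q) (Function('y')(q, Q) = Add(-28, Add(-7, q)) = Add(-35, q))
Pow(Add(-8281, Function('y')(91, 73)), -1) = Pow(Add(-8281, Add(-35, 91)), -1) = Pow(Add(-8281, 56), -1) = Pow(-8225, -1) = Rational(-1, 8225)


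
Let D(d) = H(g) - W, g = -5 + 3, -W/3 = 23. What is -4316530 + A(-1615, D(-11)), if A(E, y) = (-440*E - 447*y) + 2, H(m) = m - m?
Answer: -3636771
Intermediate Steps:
W = -69 (W = -3*23 = -69)
g = -2
H(m) = 0
D(d) = 69 (D(d) = 0 - 1*(-69) = 0 + 69 = 69)
A(E, y) = 2 - 447*y - 440*E (A(E, y) = (-447*y - 440*E) + 2 = 2 - 447*y - 440*E)
-4316530 + A(-1615, D(-11)) = -4316530 + (2 - 447*69 - 440*(-1615)) = -4316530 + (2 - 30843 + 710600) = -4316530 + 679759 = -3636771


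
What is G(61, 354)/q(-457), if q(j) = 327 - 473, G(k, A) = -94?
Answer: 47/73 ≈ 0.64384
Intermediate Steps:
q(j) = -146
G(61, 354)/q(-457) = -94/(-146) = -94*(-1/146) = 47/73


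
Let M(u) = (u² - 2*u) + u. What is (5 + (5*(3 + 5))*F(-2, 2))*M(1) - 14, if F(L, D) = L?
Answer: -14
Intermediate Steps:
M(u) = u² - u
(5 + (5*(3 + 5))*F(-2, 2))*M(1) - 14 = (5 + (5*(3 + 5))*(-2))*(1*(-1 + 1)) - 14 = (5 + (5*8)*(-2))*(1*0) - 14 = (5 + 40*(-2))*0 - 14 = (5 - 80)*0 - 14 = -75*0 - 14 = 0 - 14 = -14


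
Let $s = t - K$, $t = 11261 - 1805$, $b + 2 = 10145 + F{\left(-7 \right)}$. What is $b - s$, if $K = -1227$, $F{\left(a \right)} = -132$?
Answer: $-672$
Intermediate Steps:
$b = 10011$ ($b = -2 + \left(10145 - 132\right) = -2 + 10013 = 10011$)
$t = 9456$ ($t = 11261 - 1805 = 9456$)
$s = 10683$ ($s = 9456 - -1227 = 9456 + 1227 = 10683$)
$b - s = 10011 - 10683 = -672$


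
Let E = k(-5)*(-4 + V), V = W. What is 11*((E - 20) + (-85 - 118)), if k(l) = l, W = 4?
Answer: -2453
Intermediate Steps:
V = 4
E = 0 (E = -5*(-4 + 4) = -5*0 = 0)
11*((E - 20) + (-85 - 118)) = 11*((0 - 20) + (-85 - 118)) = 11*(-20 - 203) = 11*(-223) = -2453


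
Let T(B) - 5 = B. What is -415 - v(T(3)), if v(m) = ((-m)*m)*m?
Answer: 97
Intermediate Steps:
T(B) = 5 + B
v(m) = -m³ (v(m) = (-m²)*m = -m³)
-415 - v(T(3)) = -415 - (-1)*(5 + 3)³ = -415 - (-1)*8³ = -415 - (-1)*512 = -415 - 1*(-512) = -415 + 512 = 97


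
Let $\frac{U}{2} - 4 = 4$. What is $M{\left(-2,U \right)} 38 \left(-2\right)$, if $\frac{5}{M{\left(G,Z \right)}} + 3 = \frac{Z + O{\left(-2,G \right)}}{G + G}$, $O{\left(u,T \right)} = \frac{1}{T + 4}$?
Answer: $\frac{160}{3} \approx 53.333$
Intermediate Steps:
$U = 16$ ($U = 8 + 2 \cdot 4 = 8 + 8 = 16$)
$O{\left(u,T \right)} = \frac{1}{4 + T}$
$M{\left(G,Z \right)} = \frac{5}{-3 + \frac{Z + \frac{1}{4 + G}}{2 G}}$ ($M{\left(G,Z \right)} = \frac{5}{-3 + \frac{Z + \frac{1}{4 + G}}{G + G}} = \frac{5}{-3 + \frac{Z + \frac{1}{4 + G}}{2 G}}$)
$M{\left(-2,U \right)} 38 \left(-2\right) = 10 \left(-2\right) \frac{1}{1 + \left(4 - 2\right) \left(16 - -12\right)} \left(4 - 2\right) 38 \left(-2\right) = 10 \left(-2\right) \frac{1}{1 + 2 \left(16 + 12\right)} 2 \cdot 38 \left(-2\right) = 10 \left(-2\right) \frac{1}{1 + 2 \cdot 28} \cdot 2 \cdot 38 \left(-2\right) = 10 \left(-2\right) \frac{1}{1 + 56} \cdot 2 \cdot 38 \left(-2\right) = 10 \left(-2\right) \frac{1}{57} \cdot 2 \cdot 38 \left(-2\right) = \left(- \frac{40}{57}\right) 38 \left(-2\right) = \left(- \frac{80}{3}\right) \left(-2\right) = \frac{160}{3}$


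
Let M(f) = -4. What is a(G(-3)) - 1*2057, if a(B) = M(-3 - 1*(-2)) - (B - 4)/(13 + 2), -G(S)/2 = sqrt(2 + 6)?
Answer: -30911/15 + 4*sqrt(2)/15 ≈ -2060.4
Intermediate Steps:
G(S) = -4*sqrt(2) (G(S) = -2*sqrt(2 + 6) = -4*sqrt(2))
a(B) = -56/15 - B/15 (a(B) = -4 - (B - 4)/(13 + 2) = -4 - (-4 + B)/15 = -4 - (-4/15 + B/15) = -4 + (4/15 - B/15) = -56/15 - B/15)
a(G(-3)) - 1*2057 = (-56/15 - (-4)*sqrt(2)/15) - 1*2057 = (-56/15 + 4*sqrt(2)/15) - 2057 = -30911/15 + 4*sqrt(2)/15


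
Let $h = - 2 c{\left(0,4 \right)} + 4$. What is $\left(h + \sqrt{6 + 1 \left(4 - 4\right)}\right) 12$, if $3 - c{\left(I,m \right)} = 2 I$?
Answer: $-24 + 12 \sqrt{6} \approx 5.3939$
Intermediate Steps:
$c{\left(I,m \right)} = 3 - 2 I$
$h = -2$ ($h = - 2 \left(3 - 0\right) + 4 = - 2 \left(3 + 0\right) + 4 = \left(-2\right) 3 + 4 = -6 + 4 = -2$)
$\left(h + \sqrt{6 + 1 \left(4 - 4\right)}\right) 12 = \left(-2 + \sqrt{6 + 1 \left(4 - 4\right)}\right) 12 = \left(-2 + \sqrt{6 + 1 \cdot 0}\right) 12 = \left(-2 + \sqrt{6 + 0}\right) 12 = \left(-2 + \sqrt{6}\right) 12 = -24 + 12 \sqrt{6}$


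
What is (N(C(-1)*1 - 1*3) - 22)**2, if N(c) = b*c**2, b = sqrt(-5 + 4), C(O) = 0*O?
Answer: 403 - 396*I ≈ 403.0 - 396.0*I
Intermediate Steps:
C(O) = 0
b = I (b = sqrt(-1) = I ≈ 1.0*I)
N(c) = I*c**2
(N(C(-1)*1 - 1*3) - 22)**2 = (I*(0*1 - 1*3)**2 - 22)**2 = (I*(0 - 3)**2 - 22)**2 = (I*(-3)**2 - 22)**2 = (I*9 - 22)**2 = (9*I - 22)**2 = (-22 + 9*I)**2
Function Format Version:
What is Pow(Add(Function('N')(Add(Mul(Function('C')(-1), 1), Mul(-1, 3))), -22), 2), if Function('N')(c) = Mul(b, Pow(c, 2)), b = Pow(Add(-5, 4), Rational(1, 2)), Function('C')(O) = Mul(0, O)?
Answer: Add(403, Mul(-396, I)) ≈ Add(403.00, Mul(-396.00, I))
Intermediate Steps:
Function('C')(O) = 0
b = I (b = Pow(-1, Rational(1, 2)) = I ≈ Mul(1.0000, I))
Function('N')(c) = Mul(I, Pow(c, 2))
Pow(Add(Function('N')(Add(Mul(Function('C')(-1), 1), Mul(-1, 3))), -22), 2) = Pow(Add(Mul(I, Pow(Add(Mul(0, 1), Mul(-1, 3)), 2)), -22), 2) = Pow(Add(Mul(I, Pow(Add(0, -3), 2)), -22), 2) = Pow(Add(Mul(I, Pow(-3, 2)), -22), 2) = Pow(Add(Mul(I, 9), -22), 2) = Pow(Add(Mul(9, I), -22), 2) = Pow(Add(-22, Mul(9, I)), 2)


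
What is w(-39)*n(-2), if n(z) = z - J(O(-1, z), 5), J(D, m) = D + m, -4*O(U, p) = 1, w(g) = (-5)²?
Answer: -675/4 ≈ -168.75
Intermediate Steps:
w(g) = 25
O(U, p) = -¼ (O(U, p) = -¼*1 = -¼)
n(z) = -19/4 + z (n(z) = z - (-¼ + 5) = z - 1*19/4 = z - 19/4 = -19/4 + z)
w(-39)*n(-2) = 25*(-19/4 - 2) = 25*(-27/4) = -675/4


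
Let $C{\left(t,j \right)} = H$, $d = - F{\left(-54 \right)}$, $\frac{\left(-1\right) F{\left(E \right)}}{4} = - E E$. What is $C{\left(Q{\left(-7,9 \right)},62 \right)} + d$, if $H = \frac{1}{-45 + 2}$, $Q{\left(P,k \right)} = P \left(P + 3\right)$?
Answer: $- \frac{501553}{43} \approx -11664.0$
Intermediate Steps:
$Q{\left(P,k \right)} = P \left(3 + P\right)$
$H = - \frac{1}{43}$ ($H = \frac{1}{-43} = - \frac{1}{43} \approx -0.023256$)
$F{\left(E \right)} = 4 E^{2}$ ($F{\left(E \right)} = - 4 - E E = - 4 \left(- E^{2}\right) = 4 E^{2}$)
$d = -11664$ ($d = - 4 \left(-54\right)^{2} = - 4 \cdot 2916 = \left(-1\right) 11664 = -11664$)
$C{\left(t,j \right)} = - \frac{1}{43}$
$C{\left(Q{\left(-7,9 \right)},62 \right)} + d = - \frac{1}{43} - 11664 = - \frac{501553}{43}$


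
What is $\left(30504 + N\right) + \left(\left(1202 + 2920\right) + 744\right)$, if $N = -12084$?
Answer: $23286$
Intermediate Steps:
$\left(30504 + N\right) + \left(\left(1202 + 2920\right) + 744\right) = \left(30504 - 12084\right) + \left(\left(1202 + 2920\right) + 744\right) = 18420 + \left(4122 + 744\right) = 18420 + 4866 = 23286$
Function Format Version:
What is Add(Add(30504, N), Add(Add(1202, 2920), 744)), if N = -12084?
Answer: 23286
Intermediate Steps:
Add(Add(30504, N), Add(Add(1202, 2920), 744)) = Add(Add(30504, -12084), Add(Add(1202, 2920), 744)) = Add(18420, Add(4122, 744)) = Add(18420, 4866) = 23286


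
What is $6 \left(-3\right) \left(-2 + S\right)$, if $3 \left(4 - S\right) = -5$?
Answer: $-66$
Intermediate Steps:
$S = \frac{17}{3}$ ($S = 4 - - \frac{5}{3} = 4 + \frac{5}{3} = \frac{17}{3} \approx 5.6667$)
$6 \left(-3\right) \left(-2 + S\right) = 6 \left(-3\right) \left(-2 + \frac{17}{3}\right) = \left(-18\right) \frac{11}{3} = -66$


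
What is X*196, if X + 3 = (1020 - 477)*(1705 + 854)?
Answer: 272348664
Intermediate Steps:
X = 1389534 (X = -3 + (1020 - 477)*(1705 + 854) = -3 + 543*2559 = -3 + 1389537 = 1389534)
X*196 = 1389534*196 = 272348664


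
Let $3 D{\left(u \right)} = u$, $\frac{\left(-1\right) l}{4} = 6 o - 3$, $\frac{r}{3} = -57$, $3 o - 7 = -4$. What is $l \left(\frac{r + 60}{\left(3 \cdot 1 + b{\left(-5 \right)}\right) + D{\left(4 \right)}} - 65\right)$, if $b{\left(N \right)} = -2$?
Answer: $\frac{9456}{7} \approx 1350.9$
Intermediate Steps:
$o = 1$ ($o = \frac{7}{3} + \frac{1}{3} \left(-4\right) = \frac{7}{3} - \frac{4}{3} = 1$)
$r = -171$ ($r = 3 \left(-57\right) = -171$)
$l = -12$ ($l = - 4 \left(6 \cdot 1 - 3\right) = - 4 \left(6 - 3\right) = \left(-4\right) 3 = -12$)
$D{\left(u \right)} = \frac{u}{3}$
$l \left(\frac{r + 60}{\left(3 \cdot 1 + b{\left(-5 \right)}\right) + D{\left(4 \right)}} - 65\right) = - 12 \left(\frac{-171 + 60}{\left(3 \cdot 1 - 2\right) + \frac{1}{3} \cdot 4} - 65\right) = - 12 \left(- \frac{111}{\left(3 - 2\right) + \frac{4}{3}} - 65\right) = - 12 \left(- \frac{111}{1 + \frac{4}{3}} - 65\right) = - 12 \left(- \frac{111}{\frac{7}{3}} - 65\right) = - 12 \left(\left(-111\right) \frac{3}{7} - 65\right) = - 12 \left(- \frac{333}{7} - 65\right) = \left(-12\right) \left(- \frac{788}{7}\right) = \frac{9456}{7}$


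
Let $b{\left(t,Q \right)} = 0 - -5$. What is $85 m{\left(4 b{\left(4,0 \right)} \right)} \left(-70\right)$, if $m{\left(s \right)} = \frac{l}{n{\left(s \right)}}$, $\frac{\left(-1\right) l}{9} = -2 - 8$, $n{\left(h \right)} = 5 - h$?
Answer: $35700$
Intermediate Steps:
$b{\left(t,Q \right)} = 5$ ($b{\left(t,Q \right)} = 0 + 5 = 5$)
$l = 90$ ($l = - 9 \left(-2 - 8\right) = \left(-9\right) \left(-10\right) = 90$)
$m{\left(s \right)} = \frac{90}{5 - s}$
$85 m{\left(4 b{\left(4,0 \right)} \right)} \left(-70\right) = 85 \left(- \frac{90}{-5 + 4 \cdot 5}\right) \left(-70\right) = 85 \left(- \frac{90}{-5 + 20}\right) \left(-70\right) = 85 \left(- \frac{90}{15}\right) \left(-70\right) = 85 \left(\left(-90\right) \frac{1}{15}\right) \left(-70\right) = 85 \left(-6\right) \left(-70\right) = \left(-510\right) \left(-70\right) = 35700$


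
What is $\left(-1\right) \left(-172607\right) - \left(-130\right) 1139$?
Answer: $320677$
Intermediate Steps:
$\left(-1\right) \left(-172607\right) - \left(-130\right) 1139 = 172607 - -148070 = 172607 + 148070 = 320677$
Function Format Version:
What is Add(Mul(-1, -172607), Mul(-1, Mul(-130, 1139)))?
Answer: 320677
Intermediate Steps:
Add(Mul(-1, -172607), Mul(-1, Mul(-130, 1139))) = Add(172607, Mul(-1, -148070)) = Add(172607, 148070) = 320677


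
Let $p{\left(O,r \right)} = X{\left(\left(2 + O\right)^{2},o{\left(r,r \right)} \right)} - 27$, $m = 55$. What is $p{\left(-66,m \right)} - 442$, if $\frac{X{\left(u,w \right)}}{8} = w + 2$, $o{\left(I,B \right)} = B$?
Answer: $-13$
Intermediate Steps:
$X{\left(u,w \right)} = 16 + 8 w$ ($X{\left(u,w \right)} = 8 \left(w + 2\right) = 8 \left(2 + w\right) = 16 + 8 w$)
$p{\left(O,r \right)} = -11 + 8 r$ ($p{\left(O,r \right)} = \left(16 + 8 r\right) - 27 = -11 + 8 r$)
$p{\left(-66,m \right)} - 442 = \left(-11 + 8 \cdot 55\right) - 442 = \left(-11 + 440\right) - 442 = 429 - 442 = -13$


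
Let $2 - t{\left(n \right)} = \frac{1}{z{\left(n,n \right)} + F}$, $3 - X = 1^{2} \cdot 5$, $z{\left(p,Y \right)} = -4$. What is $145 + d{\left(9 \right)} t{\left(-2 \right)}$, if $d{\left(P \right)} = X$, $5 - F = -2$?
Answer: $\frac{425}{3} \approx 141.67$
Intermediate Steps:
$F = 7$ ($F = 5 - -2 = 5 + 2 = 7$)
$X = -2$ ($X = 3 - 1^{2} \cdot 5 = 3 - 1 \cdot 5 = 3 - 5 = -2$)
$t{\left(n \right)} = \frac{5}{3}$ ($t{\left(n \right)} = 2 - \frac{1}{-4 + 7} = 2 - \frac{1}{3} = \frac{5}{3}$)
$d{\left(P \right)} = -2$
$145 + d{\left(9 \right)} t{\left(-2 \right)} = 145 - \frac{10}{3} = \frac{425}{3}$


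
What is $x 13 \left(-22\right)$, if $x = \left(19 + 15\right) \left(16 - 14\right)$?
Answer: $-19448$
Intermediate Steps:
$x = 68$ ($x = 34 \cdot 2 = 68$)
$x 13 \left(-22\right) = 68 \cdot 13 \left(-22\right) = 884 \left(-22\right) = -19448$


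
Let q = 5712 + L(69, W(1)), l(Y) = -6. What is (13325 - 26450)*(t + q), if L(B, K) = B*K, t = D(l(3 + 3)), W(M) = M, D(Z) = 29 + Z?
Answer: -76177500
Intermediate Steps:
t = 23 (t = 29 - 6 = 23)
q = 5781 (q = 5712 + 69*1 = 5712 + 69 = 5781)
(13325 - 26450)*(t + q) = (13325 - 26450)*(23 + 5781) = -13125*5804 = -76177500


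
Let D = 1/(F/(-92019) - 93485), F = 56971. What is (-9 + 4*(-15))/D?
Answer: 197856423278/30673 ≈ 6.4505e+6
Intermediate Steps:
D = -92019/8602453186 (D = 1/(56971/(-92019) - 93485) = 1/(56971*(-1/92019) - 93485) = 1/(-56971/92019 - 93485) = 1/(-8602453186/92019) = -92019/8602453186 ≈ -1.0697e-5)
(-9 + 4*(-15))/D = (-9 + 4*(-15))/(-92019/8602453186) = (-9 - 60)*(-8602453186/92019) = -69*(-8602453186/92019) = 197856423278/30673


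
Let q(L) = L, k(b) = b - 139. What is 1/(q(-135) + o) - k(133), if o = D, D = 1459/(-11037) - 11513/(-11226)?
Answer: 33190686792/5538664541 ≈ 5.9925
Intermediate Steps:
D = 36896749/41300454 (D = 1459*(-1/11037) - 11513*(-1/11226) = -1459/11037 + 11513/11226 = 36896749/41300454 ≈ 0.89337)
o = 36896749/41300454 ≈ 0.89337
k(b) = -139 + b
1/(q(-135) + o) - k(133) = 1/(-135 + 36896749/41300454) - (-139 + 133) = 1/(-5538664541/41300454) - 1*(-6) = -41300454/5538664541 + 6 = 33190686792/5538664541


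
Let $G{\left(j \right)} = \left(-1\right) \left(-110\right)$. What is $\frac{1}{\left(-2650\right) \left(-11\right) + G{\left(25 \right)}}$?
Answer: $\frac{1}{29260} \approx 3.4176 \cdot 10^{-5}$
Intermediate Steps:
$G{\left(j \right)} = 110$
$\frac{1}{\left(-2650\right) \left(-11\right) + G{\left(25 \right)}} = \frac{1}{\left(-2650\right) \left(-11\right) + 110} = \frac{1}{29150 + 110} = \frac{1}{29260}$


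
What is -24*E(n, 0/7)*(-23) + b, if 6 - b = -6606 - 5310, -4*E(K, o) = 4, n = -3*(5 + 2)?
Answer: 11370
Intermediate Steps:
n = -21 (n = -3*7 = -21)
E(K, o) = -1 (E(K, o) = -1/4*4 = -1)
b = 11922 (b = 6 - (-6606 - 5310) = 6 - 1*(-11916) = 6 + 11916 = 11922)
-24*E(n, 0/7)*(-23) + b = -24*(-1)*(-23) + 11922 = 24*(-23) + 11922 = -552 + 11922 = 11370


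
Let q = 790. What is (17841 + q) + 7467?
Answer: 26098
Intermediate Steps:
(17841 + q) + 7467 = (17841 + 790) + 7467 = 18631 + 7467 = 26098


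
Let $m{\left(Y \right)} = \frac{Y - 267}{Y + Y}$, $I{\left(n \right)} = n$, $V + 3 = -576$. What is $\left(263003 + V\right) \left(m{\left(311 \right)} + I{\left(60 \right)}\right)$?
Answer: $\frac{4902605168}{311} \approx 1.5764 \cdot 10^{7}$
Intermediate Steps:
$V = -579$ ($V = -3 - 576 = -579$)
$m{\left(Y \right)} = \frac{-267 + Y}{2 Y}$
$\left(263003 + V\right) \left(m{\left(311 \right)} + I{\left(60 \right)}\right) = \left(263003 - 579\right) \left(\frac{-267 + 311}{2 \cdot 311} + 60\right) = 262424 \left(\frac{1}{2} \cdot \frac{1}{311} \cdot 44 + 60\right) = 262424 \left(\frac{22}{311} + 60\right) = 262424 \cdot \frac{18682}{311} = \frac{4902605168}{311}$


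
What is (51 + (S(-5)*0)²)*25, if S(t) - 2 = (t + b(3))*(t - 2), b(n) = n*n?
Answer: 1275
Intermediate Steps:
b(n) = n²
S(t) = 2 + (-2 + t)*(9 + t) (S(t) = 2 + (t + 3²)*(t - 2) = 2 + (t + 9)*(-2 + t) = 2 + (9 + t)*(-2 + t) = 2 + (-2 + t)*(9 + t))
(51 + (S(-5)*0)²)*25 = (51 + ((-16 + (-5)² + 7*(-5))*0)²)*25 = (51 + ((-16 + 25 - 35)*0)²)*25 = (51 + (-26*0)²)*25 = (51 + 0²)*25 = (51 + 0)*25 = 51*25 = 1275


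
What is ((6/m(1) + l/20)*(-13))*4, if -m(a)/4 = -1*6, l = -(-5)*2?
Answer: -39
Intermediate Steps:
l = 10 (l = -1*(-10) = 10)
m(a) = 24 (m(a) = -(-4)*6 = -4*(-6) = 24)
((6/m(1) + l/20)*(-13))*4 = ((6/24 + 10/20)*(-13))*4 = ((6*(1/24) + 10*(1/20))*(-13))*4 = ((1/4 + 1/2)*(-13))*4 = ((3/4)*(-13))*4 = -39/4*4 = -39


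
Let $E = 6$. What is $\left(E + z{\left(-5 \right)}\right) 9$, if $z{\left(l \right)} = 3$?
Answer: $81$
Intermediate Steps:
$\left(E + z{\left(-5 \right)}\right) 9 = \left(6 + 3\right) 9 = 9 \cdot 9 = 81$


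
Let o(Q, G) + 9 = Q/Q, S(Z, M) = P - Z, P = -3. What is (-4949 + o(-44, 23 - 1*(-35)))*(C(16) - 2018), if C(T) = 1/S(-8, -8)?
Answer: 50011173/5 ≈ 1.0002e+7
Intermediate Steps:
S(Z, M) = -3 - Z
o(Q, G) = -8 (o(Q, G) = -9 + Q/Q = -9 + 1 = -8)
C(T) = 1/5 (C(T) = 1/(-3 - 1*(-8)) = 1/(-3 + 8) = 1/5)
(-4949 + o(-44, 23 - 1*(-35)))*(C(16) - 2018) = (-4949 - 8)*(1/5 - 2018) = -4957*(-10089/5) = 50011173/5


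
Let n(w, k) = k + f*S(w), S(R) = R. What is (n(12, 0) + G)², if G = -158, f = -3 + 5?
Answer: 17956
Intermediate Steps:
f = 2
n(w, k) = k + 2*w
(n(12, 0) + G)² = ((0 + 2*12) - 158)² = ((0 + 24) - 158)² = (24 - 158)² = (-134)² = 17956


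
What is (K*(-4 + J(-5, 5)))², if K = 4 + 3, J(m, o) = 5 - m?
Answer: 1764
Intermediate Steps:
K = 7
(K*(-4 + J(-5, 5)))² = (7*(-4 + (5 - 1*(-5))))² = (7*(-4 + (5 + 5)))² = (7*(-4 + 10))² = (7*6)² = 42² = 1764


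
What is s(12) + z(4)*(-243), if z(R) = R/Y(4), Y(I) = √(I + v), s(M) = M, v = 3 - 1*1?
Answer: 12 - 162*√6 ≈ -384.82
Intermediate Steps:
v = 2 (v = 3 - 1 = 2)
Y(I) = √(2 + I) (Y(I) = √(I + 2) = √(2 + I))
z(R) = R*√6/6 (z(R) = R/(√(2 + 4)) = R/(√6) = R*(√6/6) = R*√6/6)
s(12) + z(4)*(-243) = 12 + ((⅙)*4*√6)*(-243) = 12 + (2*√6/3)*(-243) = 12 - 162*√6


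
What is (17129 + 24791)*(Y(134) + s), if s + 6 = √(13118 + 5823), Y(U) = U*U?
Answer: 752464000 + 41920*√18941 ≈ 7.5823e+8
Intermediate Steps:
Y(U) = U²
s = -6 + √18941 (s = -6 + √(13118 + 5823) = -6 + √18941 ≈ 131.63)
(17129 + 24791)*(Y(134) + s) = (17129 + 24791)*(134² + (-6 + √18941)) = 41920*(17956 + (-6 + √18941)) = 41920*(17950 + √18941) = 752464000 + 41920*√18941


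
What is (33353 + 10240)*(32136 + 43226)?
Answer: 3285255666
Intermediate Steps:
(33353 + 10240)*(32136 + 43226) = 43593*75362 = 3285255666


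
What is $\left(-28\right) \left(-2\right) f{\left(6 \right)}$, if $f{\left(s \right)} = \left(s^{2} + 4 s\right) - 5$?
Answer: $3080$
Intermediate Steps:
$f{\left(s \right)} = -5 + s^{2} + 4 s$
$\left(-28\right) \left(-2\right) f{\left(6 \right)} = \left(-28\right) \left(-2\right) \left(-5 + 6^{2} + 4 \cdot 6\right) = 56 \left(-5 + 36 + 24\right) = 56 \cdot 55 = 3080$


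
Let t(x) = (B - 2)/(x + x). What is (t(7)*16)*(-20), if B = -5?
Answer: 160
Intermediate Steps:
t(x) = -7/(2*x) (t(x) = (-5 - 2)/(x + x) = -7*1/(2*x) = -7/(2*x))
(t(7)*16)*(-20) = (-7/2/7*16)*(-20) = (-7/2*1/7*16)*(-20) = -1/2*16*(-20) = -8*(-20) = 160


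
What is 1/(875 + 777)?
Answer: 1/1652 ≈ 0.00060533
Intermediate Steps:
1/(875 + 777) = 1/1652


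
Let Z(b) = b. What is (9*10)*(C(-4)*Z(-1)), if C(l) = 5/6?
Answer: -75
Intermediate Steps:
C(l) = 5/6 (C(l) = 5*(1/6) = 5/6)
(9*10)*(C(-4)*Z(-1)) = (9*10)*((5/6)*(-1)) = 90*(-5/6) = -75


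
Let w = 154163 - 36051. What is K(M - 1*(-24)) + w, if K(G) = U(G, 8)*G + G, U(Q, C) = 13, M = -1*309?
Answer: 114122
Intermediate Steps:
w = 118112
M = -309
K(G) = 14*G (K(G) = 13*G + G = 14*G)
K(M - 1*(-24)) + w = 14*(-309 - 1*(-24)) + 118112 = 14*(-309 + 24) + 118112 = 14*(-285) + 118112 = -3990 + 118112 = 114122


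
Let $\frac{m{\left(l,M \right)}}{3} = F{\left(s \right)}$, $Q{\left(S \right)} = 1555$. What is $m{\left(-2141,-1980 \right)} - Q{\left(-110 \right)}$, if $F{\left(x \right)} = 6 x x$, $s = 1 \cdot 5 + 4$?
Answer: $-97$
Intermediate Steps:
$s = 9$ ($s = 5 + 4 = 9$)
$F{\left(x \right)} = 6 x^{2}$
$m{\left(l,M \right)} = 1458$ ($m{\left(l,M \right)} = 3 \cdot 6 \cdot 9^{2} = 3 \cdot 6 \cdot 81 = 3 \cdot 486 = 1458$)
$m{\left(-2141,-1980 \right)} - Q{\left(-110 \right)} = 1458 - 1555 = -97$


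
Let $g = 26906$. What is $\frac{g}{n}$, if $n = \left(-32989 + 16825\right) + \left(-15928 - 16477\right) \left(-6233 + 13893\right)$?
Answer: $- \frac{13453}{124119232} \approx -0.00010839$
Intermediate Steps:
$n = -248238464$ ($n = -16164 - 248222300 = -248238464$)
$\frac{g}{n} = \frac{26906}{-248238464} = 26906 \left(- \frac{1}{248238464}\right) = - \frac{13453}{124119232}$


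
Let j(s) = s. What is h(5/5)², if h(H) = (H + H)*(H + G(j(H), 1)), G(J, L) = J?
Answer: 16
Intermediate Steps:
h(H) = 4*H² (h(H) = (H + H)*(H + H) = (2*H)*(2*H) = 4*H²)
h(5/5)² = (4*(5/5)²)² = (4*(5*(⅕))²)² = (4*1²)² = (4*1)² = 4² = 16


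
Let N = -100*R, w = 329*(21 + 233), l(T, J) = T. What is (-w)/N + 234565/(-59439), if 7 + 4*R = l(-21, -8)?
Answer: -366519641/2971950 ≈ -123.33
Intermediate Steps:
R = -7 (R = -7/4 + (1/4)*(-21) = -7/4 - 21/4 = -7)
w = 83566 (w = 329*254 = 83566)
N = 700 (N = -100*(-7) = 700)
(-w)/N + 234565/(-59439) = -1*83566/700 + 234565/(-59439) = -83566*1/700 + 234565*(-1/59439) = -5969/50 - 234565/59439 = -366519641/2971950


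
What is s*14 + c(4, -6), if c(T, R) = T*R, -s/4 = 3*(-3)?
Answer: 480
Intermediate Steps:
s = 36 (s = -12*(-3) = -4*(-9) = 36)
c(T, R) = R*T
s*14 + c(4, -6) = 36*14 - 6*4 = 504 - 24 = 480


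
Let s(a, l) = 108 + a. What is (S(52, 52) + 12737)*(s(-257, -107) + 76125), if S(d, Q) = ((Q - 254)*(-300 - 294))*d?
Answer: 475010537288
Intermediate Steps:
S(d, Q) = d*(150876 - 594*Q) (S(d, Q) = ((-254 + Q)*(-594))*d = (150876 - 594*Q)*d = d*(150876 - 594*Q))
(S(52, 52) + 12737)*(s(-257, -107) + 76125) = (594*52*(254 - 1*52) + 12737)*((108 - 257) + 76125) = (594*52*(254 - 52) + 12737)*(-149 + 76125) = (594*52*202 + 12737)*75976 = (6239376 + 12737)*75976 = 6252113*75976 = 475010537288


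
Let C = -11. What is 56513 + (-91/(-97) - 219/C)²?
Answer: 64834224393/1138489 ≈ 56948.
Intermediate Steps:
56513 + (-91/(-97) - 219/C)² = 56513 + (-91/(-97) - 219/(-11))² = 56513 + (-91*(-1/97) - 219*(-1/11))² = 56513 + (91/97 + 219/11)² = 56513 + (22244/1067)² = 56513 + 494795536/1138489 = 64834224393/1138489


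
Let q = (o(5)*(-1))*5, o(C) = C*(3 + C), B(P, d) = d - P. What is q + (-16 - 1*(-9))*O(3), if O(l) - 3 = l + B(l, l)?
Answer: -242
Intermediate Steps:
q = -200 (q = ((5*(3 + 5))*(-1))*5 = ((5*8)*(-1))*5 = (40*(-1))*5 = -40*5 = -200)
O(l) = 3 + l (O(l) = 3 + (l + (l - l)) = 3 + (l + 0) = 3 + l)
q + (-16 - 1*(-9))*O(3) = -200 + (-16 - 1*(-9))*(3 + 3) = -200 + (-16 + 9)*6 = -200 - 7*6 = -200 - 42 = -242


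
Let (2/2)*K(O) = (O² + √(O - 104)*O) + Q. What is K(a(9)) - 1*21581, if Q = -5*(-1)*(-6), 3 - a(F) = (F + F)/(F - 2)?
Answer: -1058930/49 + 15*I*√203/49 ≈ -21611.0 + 4.3616*I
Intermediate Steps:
a(F) = 3 - 2*F/(-2 + F) (a(F) = 3 - (F + F)/(F - 2) = 3 - 2*F/(-2 + F))
Q = -30 (Q = 5*(-6) = -30)
K(O) = -30 + O² + O*√(-104 + O) (K(O) = (O² + √(O - 104)*O) - 30 = (O² + √(-104 + O)*O) - 30 = (O² + O*√(-104 + O)) - 30 = -30 + O² + O*√(-104 + O))
K(a(9)) - 1*21581 = (-30 + ((-6 + 9)/(-2 + 9))² + ((-6 + 9)/(-2 + 9))*√(-104 + (-6 + 9)/(-2 + 9))) - 1*21581 = (-30 + (3/7)² + (3/7)*√(-104 + 3/7)) - 21581 = (-30 + ((⅐)*3)² + ((⅐)*3)*√(-104 + (⅐)*3)) - 21581 = (-30 + (3/7)² + 3*√(-104 + 3/7)/7) - 21581 = (-30 + 9/49 + 3*√(-725/7)/7) - 21581 = (-30 + 9/49 + 3*(5*I*√203/7)/7) - 21581 = (-30 + 9/49 + 15*I*√203/49) - 21581 = (-1461/49 + 15*I*√203/49) - 21581 = -1058930/49 + 15*I*√203/49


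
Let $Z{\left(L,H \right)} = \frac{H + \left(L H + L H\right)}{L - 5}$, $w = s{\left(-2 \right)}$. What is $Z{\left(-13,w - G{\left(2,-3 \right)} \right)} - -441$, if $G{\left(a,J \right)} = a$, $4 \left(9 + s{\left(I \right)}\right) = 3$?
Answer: $\frac{30727}{72} \approx 426.76$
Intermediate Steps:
$s{\left(I \right)} = - \frac{33}{4}$ ($s{\left(I \right)} = -9 + \frac{1}{4} \cdot 3 = -9 + \frac{3}{4} = - \frac{33}{4}$)
$w = - \frac{33}{4} \approx -8.25$
$Z{\left(L,H \right)} = \frac{H + 2 H L}{-5 + L}$ ($Z{\left(L,H \right)} = \frac{H + \left(H L + H L\right)}{-5 + L} = \frac{H + 2 H L}{-5 + L}$)
$Z{\left(-13,w - G{\left(2,-3 \right)} \right)} - -441 = \frac{\left(- \frac{33}{4} - 2\right) \left(1 + 2 \left(-13\right)\right)}{-5 - 13} - -441 = \frac{\left(- \frac{33}{4} - 2\right) \left(1 - 26\right)}{-18} + 441 = \left(- \frac{41}{4}\right) \left(- \frac{1}{18}\right) \left(-25\right) + 441 = - \frac{1025}{72} + 441 = \frac{30727}{72}$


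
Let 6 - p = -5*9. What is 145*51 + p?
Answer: 7446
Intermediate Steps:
p = 51 (p = 6 - (-5)*9 = 6 - 1*(-45) = 6 + 45 = 51)
145*51 + p = 145*51 + 51 = 7395 + 51 = 7446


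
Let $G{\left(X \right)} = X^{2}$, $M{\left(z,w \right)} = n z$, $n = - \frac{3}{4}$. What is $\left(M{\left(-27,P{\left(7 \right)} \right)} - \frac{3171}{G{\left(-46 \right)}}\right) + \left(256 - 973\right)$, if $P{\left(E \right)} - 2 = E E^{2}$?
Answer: $- \frac{738747}{1058} \approx -698.25$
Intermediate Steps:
$n = - \frac{3}{4}$ ($n = \left(-3\right) \frac{1}{4} = - \frac{3}{4} \approx -0.75$)
$P{\left(E \right)} = 2 + E^{3}$ ($P{\left(E \right)} = 2 + E E^{2} = 2 + E^{3}$)
$M{\left(z,w \right)} = - \frac{3 z}{4}$
$\left(M{\left(-27,P{\left(7 \right)} \right)} - \frac{3171}{G{\left(-46 \right)}}\right) + \left(256 - 973\right) = \left(\left(- \frac{3}{4}\right) \left(-27\right) - \frac{3171}{\left(-46\right)^{2}}\right) + \left(256 - 973\right) = \left(\frac{81}{4} - \frac{3171}{2116}\right) - 717 = \frac{19839}{1058} - 717 = - \frac{738747}{1058}$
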